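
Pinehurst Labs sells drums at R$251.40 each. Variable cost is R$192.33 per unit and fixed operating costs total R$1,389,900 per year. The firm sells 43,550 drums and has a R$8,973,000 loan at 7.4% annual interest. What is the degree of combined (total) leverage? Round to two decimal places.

4.96

Contribution at this volume is 43,550 × R$59.07 = R$2,572,498.50.
Operating income = contribution − fixed costs = R$2,572,498.50 − R$1,389,900 = R$1,182,598.50. Interest = R$664,002.00, so EBIT − I = R$518,596.50.
DCL = contribution ÷ (EBIT − I) = R$2,572,498.50 ÷ R$518,596.50 = 4.9605.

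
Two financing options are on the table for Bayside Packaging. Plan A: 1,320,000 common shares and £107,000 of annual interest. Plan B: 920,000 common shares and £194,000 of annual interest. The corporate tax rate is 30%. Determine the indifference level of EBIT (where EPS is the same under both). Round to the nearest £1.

Set EPS_A = EPS_B: (EBIT − £107,000)(1 − 0.30) ÷ 1,320,000 = (EBIT − £194,000)(1 − 0.30) ÷ 920,000.
The (1 − t) factor cancels: (EBIT − 107,000) × 920,000 = (EBIT − 194,000) × 1,320,000.
EBIT × (1,320,000 − 920,000) = 194,000 × 1,320,000 − 107,000 × 920,000 = 157,640,000,000, so EBIT = 157,640,000,000 ÷ 400,000 = 394,100.00.

£394,100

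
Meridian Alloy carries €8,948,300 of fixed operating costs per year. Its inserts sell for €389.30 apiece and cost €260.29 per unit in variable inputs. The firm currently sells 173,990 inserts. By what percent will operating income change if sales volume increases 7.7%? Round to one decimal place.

+12.8%

Contribution at this volume is 173,990 × €129.01 = €22,446,449.90.
Operating income = contribution − fixed costs = €22,446,449.90 − €8,948,300 = €13,498,149.90.
So DOL = total CM / EBIT = €22,446,449.90 / €13,498,149.90 = 1.6629.
Operating income changes by 1.6629 × +7.7% = +12.8%.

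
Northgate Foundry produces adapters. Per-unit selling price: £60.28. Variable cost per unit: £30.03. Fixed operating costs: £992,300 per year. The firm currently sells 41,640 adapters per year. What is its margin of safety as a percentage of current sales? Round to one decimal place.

Unit CM = price − variable cost = £60.28 − £30.03 = £30.25. Break-even units = £992,300 ÷ £30.25 = 32,803.31; break-even revenue = 32,803.31 × £60.28 = £1,977,383.27.
Actual sales revenue = 41,640 × £60.28 = £2,510,059.20.
Margin of safety = (£2,510,059.20 − £1,977,383.27) ÷ £2,510,059.20 = 21.2%.

21.2%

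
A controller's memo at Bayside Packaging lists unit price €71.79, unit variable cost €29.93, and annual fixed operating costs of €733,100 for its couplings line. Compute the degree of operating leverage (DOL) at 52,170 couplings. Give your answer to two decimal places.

1.51

Total contribution margin = 52,170 × €41.86 = €2,183,836.20.
Operating income = contribution − fixed costs = €2,183,836.20 − €733,100 = €1,450,736.20.
Degree of operating leverage = €2,183,836.20 / €1,450,736.20 = 1.5053.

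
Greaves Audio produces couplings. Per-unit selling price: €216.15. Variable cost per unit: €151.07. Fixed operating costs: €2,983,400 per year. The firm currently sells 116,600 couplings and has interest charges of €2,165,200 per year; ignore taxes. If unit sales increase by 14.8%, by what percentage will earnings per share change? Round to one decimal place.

+46.0%

At 116,600 units, contribution = 116,600 × €65.08 = €7,588,328.00.
Subtracting fixed costs: EBIT = €7,588,328.00 − €2,983,400 = €4,604,928.00.
Interest = €2,165,200.00, so EBIT − I = €2,439,728.00.
DCL = total CM / (EBIT − I) = €7,588,328.00 / €2,439,728.00 = 3.1103.
EPS therefore changes by 3.1103 × (+14.8%) = +46.0%.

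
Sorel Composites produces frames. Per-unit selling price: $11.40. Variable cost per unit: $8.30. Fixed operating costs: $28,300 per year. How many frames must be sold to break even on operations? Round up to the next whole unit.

Each unit contributes $11.40 − $8.30 = $3.10.
Units to break even: $28,300 ÷ $3.10 = 9,129.03, rounded up to 9,130.

9,130 frames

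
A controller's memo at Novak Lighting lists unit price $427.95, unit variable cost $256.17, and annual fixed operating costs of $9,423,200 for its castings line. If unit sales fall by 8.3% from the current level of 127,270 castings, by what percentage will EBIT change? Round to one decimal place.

-14.6%

Total contribution margin = 127,270 × $171.78 = $21,862,440.60.
EBIT = $21,862,440.60 − $9,423,200 = $12,439,240.60.
DOL = contribution ÷ EBIT = $21,862,440.60 ÷ $12,439,240.60 = 1.7575.
So EBIT moves 1.7575 × (-8.3%) = -14.6%.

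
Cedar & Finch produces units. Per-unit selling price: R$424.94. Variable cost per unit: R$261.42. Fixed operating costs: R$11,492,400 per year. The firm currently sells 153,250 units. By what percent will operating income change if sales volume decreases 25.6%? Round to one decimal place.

Contribution at this volume is 153,250 × R$163.52 = R$25,059,440.00.
EBIT = R$25,059,440.00 − R$11,492,400 = R$13,567,040.00.
Degree of operating leverage = R$25,059,440.00 / R$13,567,040.00 = 1.8471.
Operating income changes by 1.8471 × -25.6% = -47.3%.

-47.3%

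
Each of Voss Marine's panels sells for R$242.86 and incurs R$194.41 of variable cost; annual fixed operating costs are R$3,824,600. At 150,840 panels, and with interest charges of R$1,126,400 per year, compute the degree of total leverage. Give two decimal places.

Total contribution margin = 150,840 × R$48.45 = R$7,308,198.00.
Operating income = contribution − fixed costs = R$7,308,198.00 − R$3,824,600 = R$3,483,598.00. Interest = R$1,126,400.00, so EBIT − I = R$2,357,198.00.
DCL = contribution ÷ (EBIT − I) = R$7,308,198.00 ÷ R$2,357,198.00 = 3.1004.

3.10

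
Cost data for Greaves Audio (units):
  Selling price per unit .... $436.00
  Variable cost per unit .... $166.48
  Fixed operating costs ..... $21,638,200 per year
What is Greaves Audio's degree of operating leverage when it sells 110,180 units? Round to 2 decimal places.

At 110,180 units, contribution = 110,180 × $269.52 = $29,695,713.60.
EBIT = $29,695,713.60 − $21,638,200 = $8,057,513.60.
So DOL = total CM / EBIT = $29,695,713.60 / $8,057,513.60 = 3.6855.

3.69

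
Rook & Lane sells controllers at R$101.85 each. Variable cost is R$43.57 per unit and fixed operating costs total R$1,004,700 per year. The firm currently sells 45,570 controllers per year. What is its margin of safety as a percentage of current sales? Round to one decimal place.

62.2%

Contribution margin per unit = R$101.85 − R$43.57 = R$58.28. Break-even units = R$1,004,700 ÷ R$58.28 = 17,239.19; break-even revenue = 17,239.19 × R$101.85 = R$1,755,811.51.
Actual sales revenue = 45,570 × R$101.85 = R$4,641,304.50.
Margin of safety = (R$4,641,304.50 − R$1,755,811.51) ÷ R$4,641,304.50 = 62.2%.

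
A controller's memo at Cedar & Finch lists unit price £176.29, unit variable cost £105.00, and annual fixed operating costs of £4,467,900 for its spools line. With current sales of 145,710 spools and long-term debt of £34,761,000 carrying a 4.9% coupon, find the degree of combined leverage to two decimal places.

Total contribution margin = 145,710 × £71.29 = £10,387,665.90.
EBIT = £10,387,665.90 − £4,467,900 = £5,919,765.90. Interest = £1,703,289.00, so EBIT − I = £4,216,476.90.
DCL = contribution ÷ (EBIT − I) = £10,387,665.90 ÷ £4,216,476.90 = 2.4636.

2.46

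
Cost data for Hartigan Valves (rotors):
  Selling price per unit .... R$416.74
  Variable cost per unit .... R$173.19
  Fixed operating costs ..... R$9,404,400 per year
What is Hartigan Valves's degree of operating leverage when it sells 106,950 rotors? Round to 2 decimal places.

1.57

At 106,950 units, contribution = 106,950 × R$243.55 = R$26,047,672.50.
EBIT = R$26,047,672.50 − R$9,404,400 = R$16,643,272.50.
So DOL = total CM / EBIT = R$26,047,672.50 / R$16,643,272.50 = 1.5651.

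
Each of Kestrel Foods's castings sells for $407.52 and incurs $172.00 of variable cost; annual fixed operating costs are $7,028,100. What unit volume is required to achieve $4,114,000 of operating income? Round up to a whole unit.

Contribution margin per unit = $407.52 − $172.00 = $235.52.
Units = (FC + target) / CM = ($7,028,100 + $4,114,000) / $235.52 = 47,308.51, so 47,309 castings.

47,309 castings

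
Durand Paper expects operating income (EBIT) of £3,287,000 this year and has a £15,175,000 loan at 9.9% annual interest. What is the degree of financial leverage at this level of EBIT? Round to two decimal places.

Annual interest charges come to £1,502,325.00.
DFL = EBIT ÷ (EBIT − I) = £3,287,000 ÷ (£3,287,000 − £1,502,325.00) = £3,287,000 ÷ £1,784,675.00 = 1.8418.

1.84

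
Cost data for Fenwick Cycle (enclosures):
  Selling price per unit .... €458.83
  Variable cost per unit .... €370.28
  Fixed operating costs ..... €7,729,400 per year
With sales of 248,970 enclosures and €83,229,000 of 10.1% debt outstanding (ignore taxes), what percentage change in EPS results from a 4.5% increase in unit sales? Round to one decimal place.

Total contribution margin = 248,970 × €88.55 = €22,046,293.50.
Operating income = contribution − fixed costs = €22,046,293.50 − €7,729,400 = €14,316,893.50.
After interest of €8,406,129.00, pre-tax earnings = €5,910,764.50.
Degree of combined leverage = contribution ÷ (EBIT − I) = €22,046,293.50 ÷ €5,910,764.50 = 3.7299.
EPS therefore changes by 3.7299 × (+4.5%) = +16.8%.

+16.8%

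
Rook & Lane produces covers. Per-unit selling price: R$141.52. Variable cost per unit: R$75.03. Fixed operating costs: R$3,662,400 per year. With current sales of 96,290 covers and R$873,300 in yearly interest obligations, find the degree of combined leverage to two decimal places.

At 96,290 units, contribution = 96,290 × R$66.49 = R$6,402,322.10.
EBIT = R$6,402,322.10 − R$3,662,400 = R$2,739,922.10. Interest = R$873,300.00.
DOL = R$6,402,322.10 ÷ R$2,739,922.10 = 2.3367; DFL = R$2,739,922.10 ÷ R$1,866,622.10 = 1.4679.
DCL = DOL × DFL = 2.3367 × 1.4679 = 3.4300.

3.43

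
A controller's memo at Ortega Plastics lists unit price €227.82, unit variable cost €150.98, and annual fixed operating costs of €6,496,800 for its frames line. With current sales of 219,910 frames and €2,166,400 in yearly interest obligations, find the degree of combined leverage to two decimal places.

2.05

At 219,910 units, contribution = 219,910 × €76.84 = €16,897,884.40.
Operating income = contribution − fixed costs = €16,897,884.40 − €6,496,800 = €10,401,084.40. Interest = €2,166,400.00.
DOL = €16,897,884.40 ÷ €10,401,084.40 = 1.6246; DFL = €10,401,084.40 ÷ €8,234,684.40 = 1.2631.
Combined leverage = 1.6246 × 1.2631 = 2.0520.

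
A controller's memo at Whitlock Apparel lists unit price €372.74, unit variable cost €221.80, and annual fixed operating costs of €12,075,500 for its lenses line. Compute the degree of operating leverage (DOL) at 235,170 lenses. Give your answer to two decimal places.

Total contribution margin = 235,170 × €150.94 = €35,496,559.80.
Subtracting fixed costs: EBIT = €35,496,559.80 − €12,075,500 = €23,421,059.80.
DOL = contribution ÷ EBIT = €35,496,559.80 ÷ €23,421,059.80 = 1.5156.

1.52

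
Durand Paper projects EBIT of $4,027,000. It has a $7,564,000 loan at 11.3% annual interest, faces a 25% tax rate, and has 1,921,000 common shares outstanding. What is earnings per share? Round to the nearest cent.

$1.24

Interest = $854,732.00, so EBT = $4,027,000 − $854,732.00 = $3,172,268.00.
Net income = $3,172,268.00 × (1 − 0.25) = $2,379,201.00.
EPS = $2,379,201.00 ÷ 1,921,000 = $1.24.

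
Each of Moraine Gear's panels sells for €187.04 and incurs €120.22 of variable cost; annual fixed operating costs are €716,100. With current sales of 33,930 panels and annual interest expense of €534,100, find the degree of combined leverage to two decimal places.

2.23

Total contribution margin = 33,930 × €66.82 = €2,267,202.60.
Subtracting fixed costs: EBIT = €2,267,202.60 − €716,100 = €1,551,102.60. Interest = €534,100.00, so EBIT − I = €1,017,002.60.
DCL = contribution ÷ (EBIT − I) = €2,267,202.60 ÷ €1,017,002.60 = 2.2293.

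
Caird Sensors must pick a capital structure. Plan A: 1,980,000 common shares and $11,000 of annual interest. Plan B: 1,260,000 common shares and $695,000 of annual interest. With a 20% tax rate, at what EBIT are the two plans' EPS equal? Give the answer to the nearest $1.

$1,892,000

At indifference, (EBIT − 11,000)(1 − t)/1,980,000 = (EBIT − 695,000)(1 − t)/1,260,000.
Cancelling (1 − t) and cross-multiplying: 1,260,000·(EBIT − 11,000) = 1,980,000·(EBIT − 695,000).
EBIT × (1,980,000 − 1,260,000) = 695,000 × 1,980,000 − 11,000 × 1,260,000 = 1,362,240,000,000, so EBIT = 1,362,240,000,000 ÷ 720,000 = 1,892,000.00.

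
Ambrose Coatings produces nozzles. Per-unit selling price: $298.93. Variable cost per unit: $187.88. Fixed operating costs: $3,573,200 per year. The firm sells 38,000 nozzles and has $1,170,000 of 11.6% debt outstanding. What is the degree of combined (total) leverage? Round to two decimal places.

At 38,000 units, contribution = 38,000 × $111.05 = $4,219,900.00.
Operating income = contribution − fixed costs = $4,219,900.00 − $3,573,200 = $646,700.00. Interest = $135,720.00, so EBIT − I = $510,980.00.
DCL = contribution ÷ (EBIT − I) = $4,219,900.00 ÷ $510,980.00 = 8.2584.

8.26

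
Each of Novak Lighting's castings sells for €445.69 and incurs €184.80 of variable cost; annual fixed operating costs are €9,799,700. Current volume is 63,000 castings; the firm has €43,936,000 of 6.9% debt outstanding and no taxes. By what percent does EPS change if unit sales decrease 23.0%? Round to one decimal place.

-104.9%

Contribution at this volume is 63,000 × €260.89 = €16,436,070.00.
Subtracting fixed costs: EBIT = €16,436,070.00 − €9,799,700 = €6,636,370.00.
After interest of €3,031,584.00, pre-tax earnings = €3,604,786.00.
Degree of combined leverage = contribution ÷ (EBIT − I) = €16,436,070.00 ÷ €3,604,786.00 = 4.5595.
%ΔEPS = DCL × %ΔSales = 4.5595 × -23.0% = -104.9%.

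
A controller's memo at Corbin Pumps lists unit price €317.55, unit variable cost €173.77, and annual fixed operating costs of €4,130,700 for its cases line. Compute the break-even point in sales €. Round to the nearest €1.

€9,122,992

CM per unit = €317.55 − €173.77 = €143.78; CM ratio = €143.78 / €317.55 = 0.4528.
Break-even revenue = fixed costs × price ÷ CM = €4,130,700 × €317.55 ÷ €143.78 = €9,122,992.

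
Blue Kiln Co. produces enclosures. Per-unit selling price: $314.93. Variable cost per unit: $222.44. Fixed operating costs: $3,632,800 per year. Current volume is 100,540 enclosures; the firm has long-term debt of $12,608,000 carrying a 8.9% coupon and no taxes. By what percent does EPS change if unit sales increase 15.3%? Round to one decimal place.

+31.3%

Contribution at this volume is 100,540 × $92.49 = $9,298,944.60.
Subtracting fixed costs: EBIT = $9,298,944.60 − $3,632,800 = $5,666,144.60.
After interest of $1,122,112.00, pre-tax earnings = $4,544,032.60.
DCL = total CM / (EBIT − I) = $9,298,944.60 / $4,544,032.60 = 2.0464.
%ΔEPS = DCL × %ΔSales = 2.0464 × +15.3% = +31.3%.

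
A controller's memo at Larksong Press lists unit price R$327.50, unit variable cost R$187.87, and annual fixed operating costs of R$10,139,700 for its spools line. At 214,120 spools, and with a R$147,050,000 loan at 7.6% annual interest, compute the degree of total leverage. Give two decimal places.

At 214,120 units, contribution = 214,120 × R$139.63 = R$29,897,575.60.
Subtracting fixed costs: EBIT = R$29,897,575.60 − R$10,139,700 = R$19,757,875.60. Interest = R$11,175,800.00, so EBIT − I = R$8,582,075.60.
Degree of total leverage = total CM / (EBIT − interest) = R$29,897,575.60 / R$8,582,075.60 = 3.4837.

3.48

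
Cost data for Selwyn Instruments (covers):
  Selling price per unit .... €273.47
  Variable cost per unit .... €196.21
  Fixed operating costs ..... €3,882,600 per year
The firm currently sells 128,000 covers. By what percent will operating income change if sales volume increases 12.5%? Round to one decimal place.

At 128,000 units, contribution = 128,000 × €77.26 = €9,889,280.00.
Operating income = contribution − fixed costs = €9,889,280.00 − €3,882,600 = €6,006,680.00.
Degree of operating leverage = €9,889,280.00 / €6,006,680.00 = 1.6464.
So EBIT moves 1.6464 × (+12.5%) = +20.6%.

+20.6%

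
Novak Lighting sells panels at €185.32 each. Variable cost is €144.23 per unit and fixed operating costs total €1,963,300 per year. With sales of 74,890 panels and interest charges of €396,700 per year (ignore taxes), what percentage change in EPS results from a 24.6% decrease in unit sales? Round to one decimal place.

Total contribution margin = 74,890 × €41.09 = €3,077,230.10.
Subtracting fixed costs: EBIT = €3,077,230.10 − €1,963,300 = €1,113,930.10.
After interest of €396,700.00, pre-tax earnings = €717,230.10.
DCL = total CM / (EBIT − I) = €3,077,230.10 / €717,230.10 = 4.2904.
%ΔEPS = DCL × %ΔSales = 4.2904 × -24.6% = -105.5%.

-105.5%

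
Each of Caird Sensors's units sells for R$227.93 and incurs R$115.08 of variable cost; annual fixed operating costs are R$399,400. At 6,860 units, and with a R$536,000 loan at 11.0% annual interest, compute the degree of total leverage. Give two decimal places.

2.45

Contribution at this volume is 6,860 × R$112.85 = R$774,151.00.
EBIT = R$774,151.00 − R$399,400 = R$374,751.00. Interest = R$58,960.00, so EBIT − I = R$315,791.00.
DCL = contribution ÷ (EBIT − I) = R$774,151.00 ÷ R$315,791.00 = 2.4515.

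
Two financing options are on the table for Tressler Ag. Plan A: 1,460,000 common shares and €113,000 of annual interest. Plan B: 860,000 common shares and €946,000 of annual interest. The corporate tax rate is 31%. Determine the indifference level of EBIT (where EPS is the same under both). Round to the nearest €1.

Set EPS_A = EPS_B: (EBIT − €113,000)(1 − 0.31) ÷ 1,460,000 = (EBIT − €946,000)(1 − 0.31) ÷ 860,000.
The (1 − t) factor cancels: (EBIT − 113,000) × 860,000 = (EBIT − 946,000) × 1,460,000.
Solving, EBIT = (946,000·1,460,000 − 113,000·860,000) / (1,460,000 − 860,000) = 1,283,980,000,000 / 600,000 = 2,139,966.67.

€2,139,967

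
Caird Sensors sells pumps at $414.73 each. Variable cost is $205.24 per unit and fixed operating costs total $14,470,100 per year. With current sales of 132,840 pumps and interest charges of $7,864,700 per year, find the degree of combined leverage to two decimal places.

5.07

Contribution at this volume is 132,840 × $209.49 = $27,828,651.60.
Subtracting fixed costs: EBIT = $27,828,651.60 − $14,470,100 = $13,358,551.60. Interest = $7,864,700.00.
DOL = $27,828,651.60 ÷ $13,358,551.60 = 2.0832; DFL = $13,358,551.60 ÷ $5,493,851.60 = 2.4315.
DCL = DOL × DFL = 2.0832 × 2.4315 = 5.0653.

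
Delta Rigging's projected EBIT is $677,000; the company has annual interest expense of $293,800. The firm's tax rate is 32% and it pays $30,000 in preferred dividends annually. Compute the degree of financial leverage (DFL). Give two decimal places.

Annual interest charges come to $293,800.00.
Pre-tax preferred-dividend burden = $30,000 ÷ (1 − 0.32) = $44,117.65.
DFL = EBIT ÷ [EBIT − I − D_p/(1−t)] = $677,000 ÷ [$677,000 − $293,800.00 − $44,117.65] = $677,000 ÷ $339,082.35 = 1.9966.

2.00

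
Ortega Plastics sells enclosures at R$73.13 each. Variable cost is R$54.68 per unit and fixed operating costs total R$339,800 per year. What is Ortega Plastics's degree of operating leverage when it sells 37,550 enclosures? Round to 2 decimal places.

Contribution at this volume is 37,550 × R$18.45 = R$692,797.50.
Subtracting fixed costs: EBIT = R$692,797.50 − R$339,800 = R$352,997.50.
DOL = contribution ÷ EBIT = R$692,797.50 ÷ R$352,997.50 = 1.9626.

1.96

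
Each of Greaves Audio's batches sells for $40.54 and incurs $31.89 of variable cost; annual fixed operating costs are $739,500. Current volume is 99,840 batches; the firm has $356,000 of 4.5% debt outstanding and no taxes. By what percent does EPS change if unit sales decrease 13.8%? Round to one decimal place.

-110.3%

Contribution at this volume is 99,840 × $8.65 = $863,616.00.
Operating income = contribution − fixed costs = $863,616.00 − $739,500 = $124,116.00.
Interest = $16,020.00, so EBIT − I = $108,096.00.
DCL = total CM / (EBIT − I) = $863,616.00 / $108,096.00 = 7.9893.
%ΔEPS = DCL × %ΔSales = 7.9893 × -13.8% = -110.3%.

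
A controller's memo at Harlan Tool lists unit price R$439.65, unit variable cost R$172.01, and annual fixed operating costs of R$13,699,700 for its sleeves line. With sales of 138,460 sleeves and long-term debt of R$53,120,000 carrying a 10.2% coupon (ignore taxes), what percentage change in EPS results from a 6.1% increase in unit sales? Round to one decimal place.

+12.6%

Contribution at this volume is 138,460 × R$267.64 = R$37,057,434.40.
Subtracting fixed costs: EBIT = R$37,057,434.40 − R$13,699,700 = R$23,357,734.40.
Interest = R$5,418,240.00, so EBIT − I = R$17,939,494.40.
Degree of combined leverage = contribution ÷ (EBIT − I) = R$37,057,434.40 ÷ R$17,939,494.40 = 2.0657.
EPS therefore changes by 2.0657 × (+6.1%) = +12.6%.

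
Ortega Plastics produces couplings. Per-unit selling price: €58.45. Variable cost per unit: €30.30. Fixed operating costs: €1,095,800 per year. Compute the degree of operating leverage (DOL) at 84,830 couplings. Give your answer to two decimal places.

Total contribution margin = 84,830 × €28.15 = €2,387,964.50.
Operating income = contribution − fixed costs = €2,387,964.50 − €1,095,800 = €1,292,164.50.
DOL = contribution ÷ EBIT = €2,387,964.50 ÷ €1,292,164.50 = 1.8480.

1.85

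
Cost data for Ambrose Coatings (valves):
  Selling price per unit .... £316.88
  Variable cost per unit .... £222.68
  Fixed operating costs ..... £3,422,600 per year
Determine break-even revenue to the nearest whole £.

£11,513,307

Contribution margin per unit = £316.88 − £222.68 = £94.20, a CM ratio of £94.20 ÷ £316.88 = 0.2973.
Break-even sales = FC ÷ CM ratio = £3,422,600 × £316.88 / £94.20 = £11,513,307.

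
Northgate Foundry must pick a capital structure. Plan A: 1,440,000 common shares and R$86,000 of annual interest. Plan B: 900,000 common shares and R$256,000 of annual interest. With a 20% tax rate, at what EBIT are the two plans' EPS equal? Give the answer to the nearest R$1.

At indifference, (EBIT − 86,000)(1 − t)/1,440,000 = (EBIT − 256,000)(1 − t)/900,000.
The (1 − t) factor cancels: (EBIT − 86,000) × 900,000 = (EBIT − 256,000) × 1,440,000.
Solving, EBIT = (256,000·1,440,000 − 86,000·900,000) / (1,440,000 − 900,000) = 291,240,000,000 / 540,000 = 539,333.33.

R$539,333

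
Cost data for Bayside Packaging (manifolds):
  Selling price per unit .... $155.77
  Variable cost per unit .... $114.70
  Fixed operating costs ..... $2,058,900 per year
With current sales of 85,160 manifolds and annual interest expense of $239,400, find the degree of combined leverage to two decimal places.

2.92

Total contribution margin = 85,160 × $41.07 = $3,497,521.20.
Operating income = contribution − fixed costs = $3,497,521.20 − $2,058,900 = $1,438,621.20. Interest = $239,400.00, so EBIT − I = $1,199,221.20.
DCL = contribution ÷ (EBIT − I) = $3,497,521.20 ÷ $1,199,221.20 = 2.9165.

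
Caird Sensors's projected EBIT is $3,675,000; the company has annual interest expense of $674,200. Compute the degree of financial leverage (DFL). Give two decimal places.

1.22

Annual interest charges come to $674,200.00.
Degree of financial leverage = EBIT / (EBIT − interest) = $3,675,000 / $3,000,800.00 = 1.2247.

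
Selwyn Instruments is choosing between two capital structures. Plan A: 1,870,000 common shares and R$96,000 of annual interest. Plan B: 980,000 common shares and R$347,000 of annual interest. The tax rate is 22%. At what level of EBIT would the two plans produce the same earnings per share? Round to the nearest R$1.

R$623,382

Set EPS_A = EPS_B: (EBIT − R$96,000)(1 − 0.22) ÷ 1,870,000 = (EBIT − R$347,000)(1 − 0.22) ÷ 980,000.
The (1 − t) factor cancels: (EBIT − 96,000) × 980,000 = (EBIT − 347,000) × 1,870,000.
Solving, EBIT = (347,000·1,870,000 − 96,000·980,000) / (1,870,000 − 980,000) = 554,810,000,000 / 890,000 = 623,382.02.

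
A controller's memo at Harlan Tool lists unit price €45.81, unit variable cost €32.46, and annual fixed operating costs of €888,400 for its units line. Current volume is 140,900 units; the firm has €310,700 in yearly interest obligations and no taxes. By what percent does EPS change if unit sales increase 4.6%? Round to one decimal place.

At 140,900 units, contribution = 140,900 × €13.35 = €1,881,015.00.
Operating income = contribution − fixed costs = €1,881,015.00 − €888,400 = €992,615.00.
Interest = €310,700.00, so EBIT − I = €681,915.00.
DCL = total CM / (EBIT − I) = €1,881,015.00 / €681,915.00 = 2.7584.
%ΔEPS = DCL × %ΔSales = 2.7584 × +4.6% = +12.7%.

+12.7%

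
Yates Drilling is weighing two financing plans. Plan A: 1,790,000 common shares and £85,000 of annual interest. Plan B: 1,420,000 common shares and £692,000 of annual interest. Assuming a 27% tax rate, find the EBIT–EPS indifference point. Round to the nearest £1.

£3,021,568

At indifference, (EBIT − 85,000)(1 − t)/1,790,000 = (EBIT − 692,000)(1 − t)/1,420,000.
Cancelling (1 − t) and cross-multiplying: 1,420,000·(EBIT − 85,000) = 1,790,000·(EBIT − 692,000).
EBIT × (1,790,000 − 1,420,000) = 692,000 × 1,790,000 − 85,000 × 1,420,000 = 1,117,980,000,000, so EBIT = 1,117,980,000,000 ÷ 370,000 = 3,021,567.57.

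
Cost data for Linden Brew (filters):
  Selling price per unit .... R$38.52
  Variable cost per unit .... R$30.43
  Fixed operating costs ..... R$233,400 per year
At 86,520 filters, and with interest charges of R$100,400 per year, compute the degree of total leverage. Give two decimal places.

1.91

Contribution at this volume is 86,520 × R$8.09 = R$699,946.80.
Operating income = contribution − fixed costs = R$699,946.80 − R$233,400 = R$466,546.80. Interest = R$100,400.00.
DOL = R$699,946.80 ÷ R$466,546.80 = 1.5003; DFL = R$466,546.80 ÷ R$366,146.80 = 1.2742.
Combined leverage = 1.5003 × 1.2742 = 1.9117.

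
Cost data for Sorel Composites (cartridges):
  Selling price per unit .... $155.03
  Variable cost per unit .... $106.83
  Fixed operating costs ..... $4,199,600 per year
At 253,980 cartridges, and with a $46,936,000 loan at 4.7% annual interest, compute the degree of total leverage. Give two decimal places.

2.10

Total contribution margin = 253,980 × $48.20 = $12,241,836.00.
Operating income = contribution − fixed costs = $12,241,836.00 − $4,199,600 = $8,042,236.00. Interest = $2,205,992.00, so EBIT − I = $5,836,244.00.
Degree of total leverage = total CM / (EBIT − interest) = $12,241,836.00 / $5,836,244.00 = 2.0976.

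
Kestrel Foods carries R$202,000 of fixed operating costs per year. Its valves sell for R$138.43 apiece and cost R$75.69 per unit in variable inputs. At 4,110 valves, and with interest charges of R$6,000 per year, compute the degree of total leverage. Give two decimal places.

5.17

Contribution at this volume is 4,110 × R$62.74 = R$257,861.40.
Subtracting fixed costs: EBIT = R$257,861.40 − R$202,000 = R$55,861.40. Interest = R$6,000.00.
DOL = R$257,861.40 ÷ R$55,861.40 = 4.6161; DFL = R$55,861.40 ÷ R$49,861.40 = 1.1203.
DCL = DOL × DFL = 4.6161 × 1.1203 = 5.1714.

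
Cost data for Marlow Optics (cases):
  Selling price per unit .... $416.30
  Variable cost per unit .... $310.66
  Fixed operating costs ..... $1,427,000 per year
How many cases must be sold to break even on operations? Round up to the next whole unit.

13,509 cases

Contribution margin per unit = $416.30 − $310.66 = $105.64.
Units to break even: $1,427,000 ÷ $105.64 = 13,508.14, rounded up to 13,509.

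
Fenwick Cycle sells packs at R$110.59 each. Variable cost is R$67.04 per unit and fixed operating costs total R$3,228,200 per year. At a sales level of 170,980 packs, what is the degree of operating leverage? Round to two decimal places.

Total contribution margin = 170,980 × R$43.55 = R$7,446,179.00.
EBIT = R$7,446,179.00 − R$3,228,200 = R$4,217,979.00.
So DOL = total CM / EBIT = R$7,446,179.00 / R$4,217,979.00 = 1.7653.

1.77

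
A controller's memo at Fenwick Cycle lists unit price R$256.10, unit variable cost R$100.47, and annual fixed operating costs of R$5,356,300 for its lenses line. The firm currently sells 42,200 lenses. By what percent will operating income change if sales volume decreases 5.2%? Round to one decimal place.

Contribution at this volume is 42,200 × R$155.63 = R$6,567,586.00.
Operating income = contribution − fixed costs = R$6,567,586.00 − R$5,356,300 = R$1,211,286.00.
DOL = contribution ÷ EBIT = R$6,567,586.00 ÷ R$1,211,286.00 = 5.4220.
So EBIT moves 5.4220 × (-5.2%) = -28.2%.

-28.2%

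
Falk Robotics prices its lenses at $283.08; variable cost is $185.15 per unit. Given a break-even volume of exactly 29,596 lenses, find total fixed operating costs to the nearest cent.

$2,898,336.28

Unit CM = price − variable cost = $283.08 − $185.15 = $97.93.
Since BE = FC / CM, FC = 29,596 × $97.93 = $2,898,336.28.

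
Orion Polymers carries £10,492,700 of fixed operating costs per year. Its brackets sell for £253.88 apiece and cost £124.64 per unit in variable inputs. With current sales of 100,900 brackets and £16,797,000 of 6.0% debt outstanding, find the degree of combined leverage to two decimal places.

At 100,900 units, contribution = 100,900 × £129.24 = £13,040,316.00.
EBIT = £13,040,316.00 − £10,492,700 = £2,547,616.00. Interest = £1,007,820.00.
DOL = £13,040,316.00 ÷ £2,547,616.00 = 5.1186; DFL = £2,547,616.00 ÷ £1,539,796.00 = 1.6545.
Combined leverage = 5.1186 × 1.6545 = 8.4687.

8.47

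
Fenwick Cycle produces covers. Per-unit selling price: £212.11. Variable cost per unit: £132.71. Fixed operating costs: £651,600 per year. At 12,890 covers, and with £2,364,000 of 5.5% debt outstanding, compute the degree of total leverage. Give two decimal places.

Total contribution margin = 12,890 × £79.40 = £1,023,466.00.
Subtracting fixed costs: EBIT = £1,023,466.00 − £651,600 = £371,866.00. Interest = £130,020.00, so EBIT − I = £241,846.00.
Degree of total leverage = total CM / (EBIT − interest) = £1,023,466.00 / £241,846.00 = 4.2319.

4.23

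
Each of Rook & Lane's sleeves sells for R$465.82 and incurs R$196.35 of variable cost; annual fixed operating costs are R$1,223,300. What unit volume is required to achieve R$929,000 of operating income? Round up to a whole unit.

Contribution margin per unit = R$465.82 − R$196.35 = R$269.47.
Need Q such that Q × R$269.47 − R$1,223,300 = R$929,000, i.e. Q = R$2,152,300 / R$269.47 = 7,987.16 → 7,988.

7,988 sleeves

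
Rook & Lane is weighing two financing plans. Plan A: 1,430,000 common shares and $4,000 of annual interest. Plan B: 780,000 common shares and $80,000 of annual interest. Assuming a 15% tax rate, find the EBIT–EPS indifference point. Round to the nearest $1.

$171,200

Set EPS_A = EPS_B: (EBIT − $4,000)(1 − 0.15) ÷ 1,430,000 = (EBIT − $80,000)(1 − 0.15) ÷ 780,000.
The (1 − t) factor cancels: (EBIT − 4,000) × 780,000 = (EBIT − 80,000) × 1,430,000.
Solving, EBIT = (80,000·1,430,000 − 4,000·780,000) / (1,430,000 − 780,000) = 111,280,000,000 / 650,000 = 171,200.00.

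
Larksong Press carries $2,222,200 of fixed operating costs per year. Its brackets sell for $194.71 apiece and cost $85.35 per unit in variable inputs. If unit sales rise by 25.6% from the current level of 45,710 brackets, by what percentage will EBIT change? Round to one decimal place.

+46.1%

At 45,710 units, contribution = 45,710 × $109.36 = $4,998,845.60.
EBIT = $4,998,845.60 − $2,222,200 = $2,776,645.60.
DOL = contribution ÷ EBIT = $4,998,845.60 ÷ $2,776,645.60 = 1.8003.
So EBIT moves 1.8003 × (+25.6%) = +46.1%.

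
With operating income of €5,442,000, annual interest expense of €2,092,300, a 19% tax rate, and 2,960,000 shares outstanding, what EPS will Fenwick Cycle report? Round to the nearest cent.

€0.92

Pre-tax income = €5,442,000 − €2,092,300.00 = €3,349,700.00.
Net income = €3,349,700.00 × (1 − 0.19) = €2,713,257.00.
Per share: €2,713,257.00 / 2,960,000 shares = €0.92.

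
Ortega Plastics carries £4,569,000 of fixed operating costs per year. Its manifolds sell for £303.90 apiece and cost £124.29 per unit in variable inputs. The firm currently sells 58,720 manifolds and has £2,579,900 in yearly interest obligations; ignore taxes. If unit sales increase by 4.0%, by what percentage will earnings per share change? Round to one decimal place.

+12.4%

Contribution at this volume is 58,720 × £179.61 = £10,546,699.20.
Operating income = contribution − fixed costs = £10,546,699.20 − £4,569,000 = £5,977,699.20.
Interest = £2,579,900.00, so EBIT − I = £3,397,799.20.
DCL = total CM / (EBIT − I) = £10,546,699.20 / £3,397,799.20 = 3.1040.
%ΔEPS = DCL × %ΔSales = 3.1040 × +4.0% = +12.4%.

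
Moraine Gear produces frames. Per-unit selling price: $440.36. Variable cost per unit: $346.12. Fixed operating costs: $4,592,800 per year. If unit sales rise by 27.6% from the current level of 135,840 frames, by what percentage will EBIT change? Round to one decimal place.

At 135,840 units, contribution = 135,840 × $94.24 = $12,801,561.60.
EBIT = $12,801,561.60 − $4,592,800 = $8,208,761.60.
So DOL = total CM / EBIT = $12,801,561.60 / $8,208,761.60 = 1.5595.
Operating income changes by 1.5595 × +27.6% = +43.0%.

+43.0%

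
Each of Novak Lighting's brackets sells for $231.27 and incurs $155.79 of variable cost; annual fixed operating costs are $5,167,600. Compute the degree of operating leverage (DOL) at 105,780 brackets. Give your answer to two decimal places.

At 105,780 units, contribution = 105,780 × $75.48 = $7,984,274.40.
EBIT = $7,984,274.40 − $5,167,600 = $2,816,674.40.
So DOL = total CM / EBIT = $7,984,274.40 / $2,816,674.40 = 2.8346.

2.83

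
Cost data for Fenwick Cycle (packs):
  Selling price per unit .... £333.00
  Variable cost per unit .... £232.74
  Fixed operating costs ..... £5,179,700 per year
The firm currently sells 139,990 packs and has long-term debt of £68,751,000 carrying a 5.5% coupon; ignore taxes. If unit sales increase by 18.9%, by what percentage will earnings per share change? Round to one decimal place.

+52.3%

At 139,990 units, contribution = 139,990 × £100.26 = £14,035,397.40.
Subtracting fixed costs: EBIT = £14,035,397.40 − £5,179,700 = £8,855,697.40.
After interest of £3,781,305.00, pre-tax earnings = £5,074,392.40.
DCL = total CM / (EBIT − I) = £14,035,397.40 / £5,074,392.40 = 2.7659.
EPS therefore changes by 2.7659 × (+18.9%) = +52.3%.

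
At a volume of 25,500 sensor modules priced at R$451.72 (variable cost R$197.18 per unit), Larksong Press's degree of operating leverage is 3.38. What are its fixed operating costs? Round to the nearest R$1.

R$4,570,424

Total contribution margin = 25,500 × R$254.54 = R$6,490,770.00.
DOL = contribution / EBIT, so EBIT = R$6,490,770.00 / 3.38 = R$1,920,346.15.
Fixed costs = CM − EBIT = R$6,490,770.00 − R$1,920,346.15 = R$4,570,424.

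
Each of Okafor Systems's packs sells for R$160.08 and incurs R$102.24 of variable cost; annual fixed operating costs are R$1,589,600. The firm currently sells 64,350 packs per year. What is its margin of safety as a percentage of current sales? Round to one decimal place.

Each unit contributes R$160.08 − R$102.24 = R$57.84. Break-even units = R$1,589,600 ÷ R$57.84 = 27,482.71; break-even revenue = 27,482.71 × R$160.08 = R$4,399,432.37.
Current sales = 64,350 × R$160.08 = R$10,301,148.00.
Margin of safety = (R$10,301,148.00 − R$4,399,432.37) ÷ R$10,301,148.00 = 57.3%.

57.3%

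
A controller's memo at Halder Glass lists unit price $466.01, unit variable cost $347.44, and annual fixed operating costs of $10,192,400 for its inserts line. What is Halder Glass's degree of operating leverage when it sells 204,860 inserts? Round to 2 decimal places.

At 204,860 units, contribution = 204,860 × $118.57 = $24,290,250.20.
Subtracting fixed costs: EBIT = $24,290,250.20 − $10,192,400 = $14,097,850.20.
Degree of operating leverage = $24,290,250.20 / $14,097,850.20 = 1.7230.

1.72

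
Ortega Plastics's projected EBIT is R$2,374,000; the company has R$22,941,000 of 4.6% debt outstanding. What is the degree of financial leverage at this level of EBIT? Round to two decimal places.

Interest = R$1,055,286.00.
DFL = EBIT ÷ (EBIT − I) = R$2,374,000 ÷ (R$2,374,000 − R$1,055,286.00) = R$2,374,000 ÷ R$1,318,714.00 = 1.8002.

1.80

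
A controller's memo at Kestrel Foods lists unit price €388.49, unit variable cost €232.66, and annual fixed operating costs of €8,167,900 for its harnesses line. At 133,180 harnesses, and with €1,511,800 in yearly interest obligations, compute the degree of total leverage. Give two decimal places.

Contribution at this volume is 133,180 × €155.83 = €20,753,439.40.
EBIT = €20,753,439.40 − €8,167,900 = €12,585,539.40. Interest = €1,511,800.00.
DOL = €20,753,439.40 ÷ €12,585,539.40 = 1.6490; DFL = €12,585,539.40 ÷ €11,073,739.40 = 1.1365.
DCL = DOL × DFL = 1.6490 × 1.1365 = 1.8741.

1.87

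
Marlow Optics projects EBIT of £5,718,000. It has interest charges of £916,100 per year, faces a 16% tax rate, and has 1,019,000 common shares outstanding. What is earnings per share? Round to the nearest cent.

Pre-tax income = £5,718,000 − £916,100.00 = £4,801,900.00.
After tax at 16%: net income = £4,801,900.00 × 0.84 = £4,033,596.00.
Per share: £4,033,596.00 / 1,019,000 shares = £3.96.

£3.96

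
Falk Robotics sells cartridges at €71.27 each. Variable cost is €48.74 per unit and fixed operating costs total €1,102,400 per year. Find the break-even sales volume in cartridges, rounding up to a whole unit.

Unit CM = price − variable cost = €71.27 − €48.74 = €22.53.
Break-even volume = fixed costs ÷ CM per unit = €1,102,400 ÷ €22.53 = 48,930.32, so 48,931 cartridges.

48,931 cartridges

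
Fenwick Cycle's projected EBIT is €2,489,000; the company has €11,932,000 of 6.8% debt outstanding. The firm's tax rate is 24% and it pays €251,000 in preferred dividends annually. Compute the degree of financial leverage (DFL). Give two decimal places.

1.85

Interest = €811,376.00.
Preferred dividends grossed up pre-tax: €251,000 / (1 − 0.24) = €330,263.16.
DFL = EBIT ÷ [EBIT − I − D_p/(1−t)] = €2,489,000 ÷ [€2,489,000 − €811,376.00 − €330,263.16] = €2,489,000 ÷ €1,347,360.84 = 1.8473.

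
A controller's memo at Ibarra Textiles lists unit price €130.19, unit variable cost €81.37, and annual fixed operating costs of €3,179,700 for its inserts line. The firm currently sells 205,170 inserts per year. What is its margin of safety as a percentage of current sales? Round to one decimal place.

Unit CM = price − variable cost = €130.19 − €81.37 = €48.82. Break-even units = €3,179,700 ÷ €48.82 = 65,131.09; break-even revenue = 65,131.09 × €130.19 = €8,479,417.10.
Current sales = 205,170 × €130.19 = €26,711,082.30.
Margin of safety = (€26,711,082.30 − €8,479,417.10) ÷ €26,711,082.30 = 68.3%.

68.3%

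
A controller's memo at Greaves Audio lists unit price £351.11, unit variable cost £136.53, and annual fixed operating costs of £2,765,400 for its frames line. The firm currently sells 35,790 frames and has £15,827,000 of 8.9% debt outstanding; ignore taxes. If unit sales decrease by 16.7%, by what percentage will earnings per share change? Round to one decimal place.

-36.6%

At 35,790 units, contribution = 35,790 × £214.58 = £7,679,818.20.
Operating income = contribution − fixed costs = £7,679,818.20 − £2,765,400 = £4,914,418.20.
After interest of £1,408,603.00, pre-tax earnings = £3,505,815.20.
DCL = total CM / (EBIT − I) = £7,679,818.20 / £3,505,815.20 = 2.1906.
EPS therefore changes by 2.1906 × (-16.7%) = -36.6%.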